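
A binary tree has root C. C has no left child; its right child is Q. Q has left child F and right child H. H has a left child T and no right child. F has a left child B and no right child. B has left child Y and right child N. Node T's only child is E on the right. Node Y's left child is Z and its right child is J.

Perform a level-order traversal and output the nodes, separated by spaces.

C Q F H B T Y N E Z J

Level-order visits nodes level by level from the root, left to right within each level.
Level 0: C
Level 1: Q
Level 2: F, H
Level 3: B, T
Level 4: Y, N, E
Level 5: Z, J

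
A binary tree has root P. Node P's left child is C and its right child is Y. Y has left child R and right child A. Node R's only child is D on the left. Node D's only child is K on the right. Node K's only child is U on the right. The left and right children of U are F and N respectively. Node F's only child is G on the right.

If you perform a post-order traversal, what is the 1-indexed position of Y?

Post-order visits the left subtree, then the right subtree, then the node.
At P: go left to C.
  C is a leaf — visit C.
At P: go right to Y.
  At Y: go left to R.
    At R: go left to D.
      At D: no left child.
      At D: go right to K.
        At K: no left child.
        At K: go right to U.
          At U: go left to F.
            At F: no left child.
            At F: go right to G.
              G is a leaf — visit G.
            Visit F.
          At U: go right to N.
            N is a leaf — visit N.
          Visit U.
        Visit K.
      Visit D.
    At R: no right child.
    Visit R.
  At Y: go right to A.
    A is a leaf — visit A.
  Visit Y.
Visit P.
Full post-order sequence: C, G, F, N, U, K, D, R, A, Y, P.

10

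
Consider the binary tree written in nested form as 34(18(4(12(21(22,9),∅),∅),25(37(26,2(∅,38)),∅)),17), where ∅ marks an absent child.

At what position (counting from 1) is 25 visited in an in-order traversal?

11

In-order visits the left subtree, then the node, then the right subtree.
At 34: go left to 18.
  At 18: go left to 4.
    At 4: go left to 12.
      At 12: go left to 21.
        At 21: go left to 22.
          22 is a leaf — visit 22.
        Visit 21.
        At 21: go right to 9.
          9 is a leaf — visit 9.
      Visit 12.
      At 12: no right child.
    Visit 4.
    At 4: no right child.
  Visit 18.
  At 18: go right to 25.
    At 25: go left to 37.
      At 37: go left to 26.
        26 is a leaf — visit 26.
      Visit 37.
      At 37: go right to 2.
        At 2: no left child.
        Visit 2.
        At 2: go right to 38.
          38 is a leaf — visit 38.
    Visit 25.
    At 25: no right child.
Visit 34.
At 34: go right to 17.
  17 is a leaf — visit 17.
Full in-order sequence: 22, 21, 9, 12, 4, 18, 26, 37, 2, 38, 25, 34, 17.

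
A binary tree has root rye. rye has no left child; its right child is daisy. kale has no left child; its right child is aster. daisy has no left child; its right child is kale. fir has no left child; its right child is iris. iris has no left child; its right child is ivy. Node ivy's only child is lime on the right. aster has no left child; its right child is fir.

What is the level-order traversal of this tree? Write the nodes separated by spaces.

Level-order visits nodes level by level from the root, left to right within each level.
Level 0: rye
Level 1: daisy
Level 2: kale
Level 3: aster
Level 4: fir
Level 5: iris
Level 6: ivy
Level 7: lime

rye daisy kale aster fir iris ivy lime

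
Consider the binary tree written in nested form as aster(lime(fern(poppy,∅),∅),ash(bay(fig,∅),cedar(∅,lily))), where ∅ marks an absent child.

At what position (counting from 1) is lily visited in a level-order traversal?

9

Level-order visits nodes level by level from the root, left to right within each level.
Level 0: aster
Level 1: lime, ash
Level 2: fern, bay, cedar
Level 3: poppy, fig, lily
Full level-order sequence: aster, lime, ash, fern, bay, cedar, poppy, fig, lily.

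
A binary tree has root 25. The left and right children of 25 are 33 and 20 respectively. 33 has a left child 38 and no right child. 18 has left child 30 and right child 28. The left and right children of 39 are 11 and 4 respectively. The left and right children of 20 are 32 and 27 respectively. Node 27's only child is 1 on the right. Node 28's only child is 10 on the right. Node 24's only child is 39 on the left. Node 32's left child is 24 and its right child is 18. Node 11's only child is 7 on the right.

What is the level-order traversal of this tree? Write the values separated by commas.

25, 33, 20, 38, 32, 27, 24, 18, 1, 39, 30, 28, 11, 4, 10, 7

Level-order visits nodes level by level from the root, left to right within each level.
Level 0: 25
Level 1: 33, 20
Level 2: 38, 32, 27
Level 3: 24, 18, 1
Level 4: 39, 30, 28
Level 5: 11, 4, 10
Level 6: 7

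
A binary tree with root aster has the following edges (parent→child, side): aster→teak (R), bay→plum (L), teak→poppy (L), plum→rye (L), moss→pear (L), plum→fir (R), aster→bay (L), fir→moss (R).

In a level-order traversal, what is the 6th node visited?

Level-order visits nodes level by level from the root, left to right within each level.
Level 0: aster
Level 1: bay, teak
Level 2: plum, poppy
Level 3: rye, fir
Level 4: moss
Level 5: pear
Full level-order sequence: aster, bay, teak, plum, poppy, rye, fir, moss, pear.

rye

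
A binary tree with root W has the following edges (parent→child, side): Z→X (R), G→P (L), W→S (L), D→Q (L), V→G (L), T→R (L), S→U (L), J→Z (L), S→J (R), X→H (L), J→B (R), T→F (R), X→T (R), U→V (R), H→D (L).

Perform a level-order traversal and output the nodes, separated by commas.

Level-order visits nodes level by level from the root, left to right within each level.
Level 0: W
Level 1: S
Level 2: U, J
Level 3: V, Z, B
Level 4: G, X
Level 5: P, H, T
Level 6: D, R, F
Level 7: Q

W, S, U, J, V, Z, B, G, X, P, H, T, D, R, F, Q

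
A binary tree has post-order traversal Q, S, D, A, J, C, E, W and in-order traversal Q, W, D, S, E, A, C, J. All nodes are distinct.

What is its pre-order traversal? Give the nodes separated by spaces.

W Q E D S C A J

The last element of post-order is the root; it splits in-order into left and right subtrees.
Root W: left subtree has 1 node {Q}, right has 6 {D, S, E, A, C, J}.
  Root E: left subtree has 2 nodes {D, S}, right has 3 {A, C, J}.
    Root D: left subtree has 0 nodes { }, right has 1 {S}.
    Root C: left subtree has 1 node {A}, right has 1 {J}.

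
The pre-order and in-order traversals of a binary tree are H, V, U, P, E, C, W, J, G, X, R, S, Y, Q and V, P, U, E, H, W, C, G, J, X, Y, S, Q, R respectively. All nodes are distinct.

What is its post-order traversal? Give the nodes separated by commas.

P, E, U, V, W, G, Y, Q, S, R, X, J, C, H

The first element of pre-order is the root; it splits in-order into left and right subtrees.
Root H: left subtree has 4 nodes {V, P, U, E}, right has 9 {W, C, G, J, X, Y, S, Q, R}.
  Root V: left subtree has 0 nodes { }, right has 3 {P, U, E}.
    Root U: left subtree has 1 node {P}, right has 1 {E}.
  Root C: left subtree has 1 node {W}, right has 7 {G, J, X, Y, S, Q, R}.
    Root J: left subtree has 1 node {G}, right has 5 {X, Y, S, Q, R}.
      Root X: left subtree has 0 nodes { }, right has 4 {Y, S, Q, R}.
        Root R: left subtree has 3 nodes {Y, S, Q}, right has 0 { }.
          Root S: left subtree has 1 node {Y}, right has 1 {Q}.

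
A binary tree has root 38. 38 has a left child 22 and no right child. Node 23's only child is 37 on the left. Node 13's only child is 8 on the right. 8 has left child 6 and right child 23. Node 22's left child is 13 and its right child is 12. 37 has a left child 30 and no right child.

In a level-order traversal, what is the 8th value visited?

Level-order visits nodes level by level from the root, left to right within each level.
Level 0: 38
Level 1: 22
Level 2: 13, 12
Level 3: 8
Level 4: 6, 23
Level 5: 37
Level 6: 30
Full level-order sequence: 38, 22, 13, 12, 8, 6, 23, 37, 30.

37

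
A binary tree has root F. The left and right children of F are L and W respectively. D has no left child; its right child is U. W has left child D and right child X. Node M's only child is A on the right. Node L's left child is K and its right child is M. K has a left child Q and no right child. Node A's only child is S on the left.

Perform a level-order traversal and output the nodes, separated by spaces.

F L W K M D X Q A U S

Level-order visits nodes level by level from the root, left to right within each level.
Level 0: F
Level 1: L, W
Level 2: K, M, D, X
Level 3: Q, A, U
Level 4: S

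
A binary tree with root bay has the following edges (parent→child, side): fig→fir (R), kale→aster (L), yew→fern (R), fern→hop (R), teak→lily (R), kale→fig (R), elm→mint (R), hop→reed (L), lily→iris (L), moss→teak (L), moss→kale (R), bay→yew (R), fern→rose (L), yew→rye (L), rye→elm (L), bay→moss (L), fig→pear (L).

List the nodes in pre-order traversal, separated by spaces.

Pre-order visits the node, then its left subtree, then its right subtree.
Visit bay.
At bay: go left to moss.
  Visit moss.
  At moss: go left to teak.
    Visit teak.
    At teak: no left child.
    At teak: go right to lily.
      Visit lily.
      At lily: go left to iris.
        iris is a leaf — visit iris.
      At lily: no right child.
  At moss: go right to kale.
    Visit kale.
    At kale: go left to aster.
      aster is a leaf — visit aster.
    At kale: go right to fig.
      Visit fig.
      At fig: go left to pear.
        pear is a leaf — visit pear.
      At fig: go right to fir.
        fir is a leaf — visit fir.
At bay: go right to yew.
  Visit yew.
  At yew: go left to rye.
    Visit rye.
    At rye: go left to elm.
      Visit elm.
      At elm: no left child.
      At elm: go right to mint.
        mint is a leaf — visit mint.
    At rye: no right child.
  At yew: go right to fern.
    Visit fern.
    At fern: go left to rose.
      rose is a leaf — visit rose.
    At fern: go right to hop.
      Visit hop.
      At hop: go left to reed.
        reed is a leaf — visit reed.
      At hop: no right child.

bay moss teak lily iris kale aster fig pear fir yew rye elm mint fern rose hop reed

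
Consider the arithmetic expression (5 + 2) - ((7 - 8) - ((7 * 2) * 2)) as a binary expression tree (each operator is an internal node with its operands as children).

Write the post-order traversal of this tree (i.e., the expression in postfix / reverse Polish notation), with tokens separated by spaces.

5 2 + 7 8 - 7 2 * 2 * - -

Post-order on an expression tree gives postfix notation: for each operator, emit left operand, right operand, then the operator.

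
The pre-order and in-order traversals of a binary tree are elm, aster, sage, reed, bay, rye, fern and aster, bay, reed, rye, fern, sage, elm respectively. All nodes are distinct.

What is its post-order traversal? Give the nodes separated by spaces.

The first element of pre-order is the root; it splits in-order into left and right subtrees.
Root elm: left subtree has 6 nodes {aster, bay, reed, rye, fern, sage}, right has 0 { }.
  Root aster: left subtree has 0 nodes { }, right has 5 {bay, reed, rye, fern, sage}.
    Root sage: left subtree has 4 nodes {bay, reed, rye, fern}, right has 0 { }.
      Root reed: left subtree has 1 node {bay}, right has 2 {rye, fern}.
        Root rye: left subtree has 0 nodes { }, right has 1 {fern}.

bay fern rye reed sage aster elm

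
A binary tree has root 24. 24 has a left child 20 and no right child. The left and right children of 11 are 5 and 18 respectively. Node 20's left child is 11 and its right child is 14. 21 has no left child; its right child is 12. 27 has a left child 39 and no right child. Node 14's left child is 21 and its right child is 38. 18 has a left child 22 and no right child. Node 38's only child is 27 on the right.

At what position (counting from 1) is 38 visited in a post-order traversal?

9

Post-order visits the left subtree, then the right subtree, then the node.
At 24: go left to 20.
  At 20: go left to 11.
    At 11: go left to 5.
      5 is a leaf — visit 5.
    At 11: go right to 18.
      At 18: go left to 22.
        22 is a leaf — visit 22.
      At 18: no right child.
      Visit 18.
    Visit 11.
  At 20: go right to 14.
    At 14: go left to 21.
      At 21: no left child.
      At 21: go right to 12.
        12 is a leaf — visit 12.
      Visit 21.
    At 14: go right to 38.
      At 38: no left child.
      At 38: go right to 27.
        At 27: go left to 39.
          39 is a leaf — visit 39.
        At 27: no right child.
        Visit 27.
      Visit 38.
    Visit 14.
  Visit 20.
At 24: no right child.
Visit 24.
Full post-order sequence: 5, 22, 18, 11, 12, 21, 39, 27, 38, 14, 20, 24.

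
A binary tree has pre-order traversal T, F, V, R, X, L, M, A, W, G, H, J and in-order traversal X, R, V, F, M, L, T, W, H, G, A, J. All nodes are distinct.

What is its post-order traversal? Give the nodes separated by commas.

X, R, V, M, L, F, H, G, W, J, A, T

The first element of pre-order is the root; it splits in-order into left and right subtrees.
Root T: left subtree has 6 nodes {X, R, V, F, M, L}, right has 5 {W, H, G, A, J}.
  Root F: left subtree has 3 nodes {X, R, V}, right has 2 {M, L}.
    Root V: left subtree has 2 nodes {X, R}, right has 0 { }.
      Root R: left subtree has 1 node {X}, right has 0 { }.
    Root L: left subtree has 1 node {M}, right has 0 { }.
  Root A: left subtree has 3 nodes {W, H, G}, right has 1 {J}.
    Root W: left subtree has 0 nodes { }, right has 2 {H, G}.
      Root G: left subtree has 1 node {H}, right has 0 { }.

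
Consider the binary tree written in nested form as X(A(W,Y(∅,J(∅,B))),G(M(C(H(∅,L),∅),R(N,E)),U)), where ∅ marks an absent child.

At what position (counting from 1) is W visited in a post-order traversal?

Post-order visits the left subtree, then the right subtree, then the node.
At X: go left to A.
  At A: go left to W.
    W is a leaf — visit W.
  At A: go right to Y.
    At Y: no left child.
    At Y: go right to J.
      At J: no left child.
      At J: go right to B.
        B is a leaf — visit B.
      Visit J.
    Visit Y.
  Visit A.
At X: go right to G.
  At G: go left to M.
    At M: go left to C.
      At C: go left to H.
        At H: no left child.
        At H: go right to L.
          L is a leaf — visit L.
        Visit H.
      At C: no right child.
      Visit C.
    At M: go right to R.
      At R: go left to N.
        N is a leaf — visit N.
      At R: go right to E.
        E is a leaf — visit E.
      Visit R.
    Visit M.
  At G: go right to U.
    U is a leaf — visit U.
  Visit G.
Visit X.
Full post-order sequence: W, B, J, Y, A, L, H, C, N, E, R, M, U, G, X.

1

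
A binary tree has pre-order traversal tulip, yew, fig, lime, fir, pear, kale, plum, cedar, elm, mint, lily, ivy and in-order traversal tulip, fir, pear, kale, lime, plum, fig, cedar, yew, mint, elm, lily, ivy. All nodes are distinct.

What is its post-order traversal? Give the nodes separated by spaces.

kale pear fir plum lime cedar fig mint ivy lily elm yew tulip

The first element of pre-order is the root; it splits in-order into left and right subtrees.
Root tulip: left subtree has 0 nodes { }, right has 12 {fir, pear, kale, lime, plum, fig, cedar, yew, mint, elm, lily, ivy}.
  Root yew: left subtree has 7 nodes {fir, pear, kale, lime, plum, fig, cedar}, right has 4 {mint, elm, lily, ivy}.
    Root fig: left subtree has 5 nodes {fir, pear, kale, lime, plum}, right has 1 {cedar}.
      Root lime: left subtree has 3 nodes {fir, pear, kale}, right has 1 {plum}.
        Root fir: left subtree has 0 nodes { }, right has 2 {pear, kale}.
          Root pear: left subtree has 0 nodes { }, right has 1 {kale}.
    Root elm: left subtree has 1 node {mint}, right has 2 {lily, ivy}.
      Root lily: left subtree has 0 nodes { }, right has 1 {ivy}.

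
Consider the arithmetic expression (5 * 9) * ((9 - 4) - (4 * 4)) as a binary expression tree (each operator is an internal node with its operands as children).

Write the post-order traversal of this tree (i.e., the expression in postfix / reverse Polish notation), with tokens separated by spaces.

5 9 * 9 4 - 4 4 * - *

Post-order on an expression tree gives postfix notation: for each operator, emit left operand, right operand, then the operator.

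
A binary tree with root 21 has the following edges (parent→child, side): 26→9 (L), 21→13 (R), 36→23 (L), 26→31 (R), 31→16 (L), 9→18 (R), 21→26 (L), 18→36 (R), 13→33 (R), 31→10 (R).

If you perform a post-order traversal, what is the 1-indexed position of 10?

6

Post-order visits the left subtree, then the right subtree, then the node.
At 21: go left to 26.
  At 26: go left to 9.
    At 9: no left child.
    At 9: go right to 18.
      At 18: no left child.
      At 18: go right to 36.
        At 36: go left to 23.
          23 is a leaf — visit 23.
        At 36: no right child.
        Visit 36.
      Visit 18.
    Visit 9.
  At 26: go right to 31.
    At 31: go left to 16.
      16 is a leaf — visit 16.
    At 31: go right to 10.
      10 is a leaf — visit 10.
    Visit 31.
  Visit 26.
At 21: go right to 13.
  At 13: no left child.
  At 13: go right to 33.
    33 is a leaf — visit 33.
  Visit 13.
Visit 21.
Full post-order sequence: 23, 36, 18, 9, 16, 10, 31, 26, 33, 13, 21.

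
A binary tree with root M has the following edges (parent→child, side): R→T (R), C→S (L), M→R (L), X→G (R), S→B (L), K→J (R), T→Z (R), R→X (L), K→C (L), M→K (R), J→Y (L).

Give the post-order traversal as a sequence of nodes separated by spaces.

G X Z T R B S C Y J K M

Post-order visits the left subtree, then the right subtree, then the node.
At M: go left to R.
  At R: go left to X.
    At X: no left child.
    At X: go right to G.
      G is a leaf — visit G.
    Visit X.
  At R: go right to T.
    At T: no left child.
    At T: go right to Z.
      Z is a leaf — visit Z.
    Visit T.
  Visit R.
At M: go right to K.
  At K: go left to C.
    At C: go left to S.
      At S: go left to B.
        B is a leaf — visit B.
      At S: no right child.
      Visit S.
    At C: no right child.
    Visit C.
  At K: go right to J.
    At J: go left to Y.
      Y is a leaf — visit Y.
    At J: no right child.
    Visit J.
  Visit K.
Visit M.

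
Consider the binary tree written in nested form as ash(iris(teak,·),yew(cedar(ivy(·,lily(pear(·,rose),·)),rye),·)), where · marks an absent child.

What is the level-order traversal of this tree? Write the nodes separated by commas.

Level-order visits nodes level by level from the root, left to right within each level.
Level 0: ash
Level 1: iris, yew
Level 2: teak, cedar
Level 3: ivy, rye
Level 4: lily
Level 5: pear
Level 6: rose

ash, iris, yew, teak, cedar, ivy, rye, lily, pear, rose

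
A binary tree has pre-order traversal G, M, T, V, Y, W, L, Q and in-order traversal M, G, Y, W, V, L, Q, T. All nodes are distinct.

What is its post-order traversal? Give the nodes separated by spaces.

M W Y Q L V T G

The first element of pre-order is the root; it splits in-order into left and right subtrees.
Root G: left subtree has 1 node {M}, right has 6 {Y, W, V, L, Q, T}.
  Root T: left subtree has 5 nodes {Y, W, V, L, Q}, right has 0 { }.
    Root V: left subtree has 2 nodes {Y, W}, right has 2 {L, Q}.
      Root Y: left subtree has 0 nodes { }, right has 1 {W}.
      Root L: left subtree has 0 nodes { }, right has 1 {Q}.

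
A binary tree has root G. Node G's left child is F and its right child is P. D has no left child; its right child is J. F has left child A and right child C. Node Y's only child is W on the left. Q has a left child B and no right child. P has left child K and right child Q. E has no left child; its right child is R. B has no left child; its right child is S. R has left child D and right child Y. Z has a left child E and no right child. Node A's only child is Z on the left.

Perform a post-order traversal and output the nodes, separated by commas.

J, D, W, Y, R, E, Z, A, C, F, K, S, B, Q, P, G

Post-order visits the left subtree, then the right subtree, then the node.
At G: go left to F.
  At F: go left to A.
    At A: go left to Z.
      At Z: go left to E.
        At E: no left child.
        At E: go right to R.
          At R: go left to D.
            At D: no left child.
            At D: go right to J.
              J is a leaf — visit J.
            Visit D.
          At R: go right to Y.
            At Y: go left to W.
              W is a leaf — visit W.
            At Y: no right child.
            Visit Y.
          Visit R.
        Visit E.
      At Z: no right child.
      Visit Z.
    At A: no right child.
    Visit A.
  At F: go right to C.
    C is a leaf — visit C.
  Visit F.
At G: go right to P.
  At P: go left to K.
    K is a leaf — visit K.
  At P: go right to Q.
    At Q: go left to B.
      At B: no left child.
      At B: go right to S.
        S is a leaf — visit S.
      Visit B.
    At Q: no right child.
    Visit Q.
  Visit P.
Visit G.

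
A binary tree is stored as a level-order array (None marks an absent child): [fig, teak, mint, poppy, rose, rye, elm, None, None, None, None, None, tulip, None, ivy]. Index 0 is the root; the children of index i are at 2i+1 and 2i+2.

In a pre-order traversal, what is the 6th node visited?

rye

Pre-order visits the node, then its left subtree, then its right subtree.
Visit fig.
At fig: go left to teak.
  Visit teak.
  At teak: go left to poppy.
    poppy is a leaf — visit poppy.
  At teak: go right to rose.
    rose is a leaf — visit rose.
At fig: go right to mint.
  Visit mint.
  At mint: go left to rye.
    Visit rye.
    At rye: no left child.
    At rye: go right to tulip.
      tulip is a leaf — visit tulip.
  At mint: go right to elm.
    Visit elm.
    At elm: no left child.
    At elm: go right to ivy.
      ivy is a leaf — visit ivy.
Full pre-order sequence: fig, teak, poppy, rose, mint, rye, tulip, elm, ivy.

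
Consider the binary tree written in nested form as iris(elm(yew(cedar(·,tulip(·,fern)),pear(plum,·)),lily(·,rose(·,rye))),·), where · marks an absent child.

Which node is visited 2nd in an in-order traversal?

tulip

In-order visits the left subtree, then the node, then the right subtree.
At iris: go left to elm.
  At elm: go left to yew.
    At yew: go left to cedar.
      At cedar: no left child.
      Visit cedar.
      At cedar: go right to tulip.
        At tulip: no left child.
        Visit tulip.
        At tulip: go right to fern.
          fern is a leaf — visit fern.
    Visit yew.
    At yew: go right to pear.
      At pear: go left to plum.
        plum is a leaf — visit plum.
      Visit pear.
      At pear: no right child.
  Visit elm.
  At elm: go right to lily.
    At lily: no left child.
    Visit lily.
    At lily: go right to rose.
      At rose: no left child.
      Visit rose.
      At rose: go right to rye.
        rye is a leaf — visit rye.
Visit iris.
At iris: no right child.
Full in-order sequence: cedar, tulip, fern, yew, plum, pear, elm, lily, rose, rye, iris.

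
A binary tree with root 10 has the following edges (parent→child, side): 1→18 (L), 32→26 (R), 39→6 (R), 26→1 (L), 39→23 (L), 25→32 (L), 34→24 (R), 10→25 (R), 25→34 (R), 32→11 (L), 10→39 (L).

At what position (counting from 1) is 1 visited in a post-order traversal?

6

Post-order visits the left subtree, then the right subtree, then the node.
At 10: go left to 39.
  At 39: go left to 23.
    23 is a leaf — visit 23.
  At 39: go right to 6.
    6 is a leaf — visit 6.
  Visit 39.
At 10: go right to 25.
  At 25: go left to 32.
    At 32: go left to 11.
      11 is a leaf — visit 11.
    At 32: go right to 26.
      At 26: go left to 1.
        At 1: go left to 18.
          18 is a leaf — visit 18.
        At 1: no right child.
        Visit 1.
      At 26: no right child.
      Visit 26.
    Visit 32.
  At 25: go right to 34.
    At 34: no left child.
    At 34: go right to 24.
      24 is a leaf — visit 24.
    Visit 34.
  Visit 25.
Visit 10.
Full post-order sequence: 23, 6, 39, 11, 18, 1, 26, 32, 24, 34, 25, 10.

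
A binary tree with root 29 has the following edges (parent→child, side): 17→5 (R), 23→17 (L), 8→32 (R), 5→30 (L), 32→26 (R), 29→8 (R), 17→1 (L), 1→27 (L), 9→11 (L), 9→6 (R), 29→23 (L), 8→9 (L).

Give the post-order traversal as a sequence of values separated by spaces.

Post-order visits the left subtree, then the right subtree, then the node.
At 29: go left to 23.
  At 23: go left to 17.
    At 17: go left to 1.
      At 1: go left to 27.
        27 is a leaf — visit 27.
      At 1: no right child.
      Visit 1.
    At 17: go right to 5.
      At 5: go left to 30.
        30 is a leaf — visit 30.
      At 5: no right child.
      Visit 5.
    Visit 17.
  At 23: no right child.
  Visit 23.
At 29: go right to 8.
  At 8: go left to 9.
    At 9: go left to 11.
      11 is a leaf — visit 11.
    At 9: go right to 6.
      6 is a leaf — visit 6.
    Visit 9.
  At 8: go right to 32.
    At 32: no left child.
    At 32: go right to 26.
      26 is a leaf — visit 26.
    Visit 32.
  Visit 8.
Visit 29.

27 1 30 5 17 23 11 6 9 26 32 8 29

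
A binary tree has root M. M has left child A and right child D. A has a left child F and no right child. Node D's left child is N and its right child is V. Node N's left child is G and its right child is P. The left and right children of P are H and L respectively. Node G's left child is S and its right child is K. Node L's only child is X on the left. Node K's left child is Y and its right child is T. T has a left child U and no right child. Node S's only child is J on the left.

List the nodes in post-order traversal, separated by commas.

Post-order visits the left subtree, then the right subtree, then the node.
At M: go left to A.
  At A: go left to F.
    F is a leaf — visit F.
  At A: no right child.
  Visit A.
At M: go right to D.
  At D: go left to N.
    At N: go left to G.
      At G: go left to S.
        At S: go left to J.
          J is a leaf — visit J.
        At S: no right child.
        Visit S.
      At G: go right to K.
        At K: go left to Y.
          Y is a leaf — visit Y.
        At K: go right to T.
          At T: go left to U.
            U is a leaf — visit U.
          At T: no right child.
          Visit T.
        Visit K.
      Visit G.
    At N: go right to P.
      At P: go left to H.
        H is a leaf — visit H.
      At P: go right to L.
        At L: go left to X.
          X is a leaf — visit X.
        At L: no right child.
        Visit L.
      Visit P.
    Visit N.
  At D: go right to V.
    V is a leaf — visit V.
  Visit D.
Visit M.

F, A, J, S, Y, U, T, K, G, H, X, L, P, N, V, D, M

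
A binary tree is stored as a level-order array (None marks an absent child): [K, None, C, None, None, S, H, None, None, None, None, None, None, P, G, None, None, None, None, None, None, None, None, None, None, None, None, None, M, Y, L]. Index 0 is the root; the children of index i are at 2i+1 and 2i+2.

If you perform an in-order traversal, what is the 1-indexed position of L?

9

In-order visits the left subtree, then the node, then the right subtree.
At K: no left child.
Visit K.
At K: go right to C.
  At C: go left to S.
    S is a leaf — visit S.
  Visit C.
  At C: go right to H.
    At H: go left to P.
      At P: no left child.
      Visit P.
      At P: go right to M.
        M is a leaf — visit M.
    Visit H.
    At H: go right to G.
      At G: go left to Y.
        Y is a leaf — visit Y.
      Visit G.
      At G: go right to L.
        L is a leaf — visit L.
Full in-order sequence: K, S, C, P, M, H, Y, G, L.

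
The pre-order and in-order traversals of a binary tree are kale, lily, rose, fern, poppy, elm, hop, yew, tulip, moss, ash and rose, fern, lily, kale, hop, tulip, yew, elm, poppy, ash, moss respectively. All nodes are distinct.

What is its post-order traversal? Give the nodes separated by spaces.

fern rose lily tulip yew hop elm ash moss poppy kale

The first element of pre-order is the root; it splits in-order into left and right subtrees.
Root kale: left subtree has 3 nodes {rose, fern, lily}, right has 7 {hop, tulip, yew, elm, poppy, ash, moss}.
  Root lily: left subtree has 2 nodes {rose, fern}, right has 0 { }.
    Root rose: left subtree has 0 nodes { }, right has 1 {fern}.
  Root poppy: left subtree has 4 nodes {hop, tulip, yew, elm}, right has 2 {ash, moss}.
    Root elm: left subtree has 3 nodes {hop, tulip, yew}, right has 0 { }.
      Root hop: left subtree has 0 nodes { }, right has 2 {tulip, yew}.
        Root yew: left subtree has 1 node {tulip}, right has 0 { }.
    Root moss: left subtree has 1 node {ash}, right has 0 { }.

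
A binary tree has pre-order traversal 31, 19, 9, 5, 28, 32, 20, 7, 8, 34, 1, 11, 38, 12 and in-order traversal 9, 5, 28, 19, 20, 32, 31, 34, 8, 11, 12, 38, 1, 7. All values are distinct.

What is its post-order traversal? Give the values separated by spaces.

The first element of pre-order is the root; it splits in-order into left and right subtrees.
Root 31: left subtree has 6 nodes {9, 5, 28, 19, 20, 32}, right has 7 {34, 8, 11, 12, 38, 1, 7}.
  Root 19: left subtree has 3 nodes {9, 5, 28}, right has 2 {20, 32}.
    Root 9: left subtree has 0 nodes { }, right has 2 {5, 28}.
      Root 5: left subtree has 0 nodes { }, right has 1 {28}.
    Root 32: left subtree has 1 node {20}, right has 0 { }.
  Root 7: left subtree has 6 nodes {34, 8, 11, 12, 38, 1}, right has 0 { }.
    Root 8: left subtree has 1 node {34}, right has 4 {11, 12, 38, 1}.
      Root 1: left subtree has 3 nodes {11, 12, 38}, right has 0 { }.
        Root 11: left subtree has 0 nodes { }, right has 2 {12, 38}.
          Root 38: left subtree has 1 node {12}, right has 0 { }.

28 5 9 20 32 19 34 12 38 11 1 8 7 31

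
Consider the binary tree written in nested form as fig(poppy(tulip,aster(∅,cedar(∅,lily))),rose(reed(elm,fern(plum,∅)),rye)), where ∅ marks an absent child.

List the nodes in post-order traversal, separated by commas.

tulip, lily, cedar, aster, poppy, elm, plum, fern, reed, rye, rose, fig

Post-order visits the left subtree, then the right subtree, then the node.
At fig: go left to poppy.
  At poppy: go left to tulip.
    tulip is a leaf — visit tulip.
  At poppy: go right to aster.
    At aster: no left child.
    At aster: go right to cedar.
      At cedar: no left child.
      At cedar: go right to lily.
        lily is a leaf — visit lily.
      Visit cedar.
    Visit aster.
  Visit poppy.
At fig: go right to rose.
  At rose: go left to reed.
    At reed: go left to elm.
      elm is a leaf — visit elm.
    At reed: go right to fern.
      At fern: go left to plum.
        plum is a leaf — visit plum.
      At fern: no right child.
      Visit fern.
    Visit reed.
  At rose: go right to rye.
    rye is a leaf — visit rye.
  Visit rose.
Visit fig.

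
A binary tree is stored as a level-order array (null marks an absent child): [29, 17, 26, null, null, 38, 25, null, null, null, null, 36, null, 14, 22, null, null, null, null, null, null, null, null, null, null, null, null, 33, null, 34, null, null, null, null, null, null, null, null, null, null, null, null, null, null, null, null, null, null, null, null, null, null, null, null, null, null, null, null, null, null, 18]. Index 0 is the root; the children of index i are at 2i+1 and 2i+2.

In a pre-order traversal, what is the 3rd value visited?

Pre-order visits the node, then its left subtree, then its right subtree.
Visit 29.
At 29: go left to 17.
  17 is a leaf — visit 17.
At 29: go right to 26.
  Visit 26.
  At 26: go left to 38.
    Visit 38.
    At 38: go left to 36.
      36 is a leaf — visit 36.
    At 38: no right child.
  At 26: go right to 25.
    Visit 25.
    At 25: go left to 14.
      Visit 14.
      At 14: go left to 33.
        33 is a leaf — visit 33.
      At 14: no right child.
    At 25: go right to 22.
      Visit 22.
      At 22: go left to 34.
        Visit 34.
        At 34: no left child.
        At 34: go right to 18.
          18 is a leaf — visit 18.
      At 22: no right child.
Full pre-order sequence: 29, 17, 26, 38, 36, 25, 14, 33, 22, 34, 18.

26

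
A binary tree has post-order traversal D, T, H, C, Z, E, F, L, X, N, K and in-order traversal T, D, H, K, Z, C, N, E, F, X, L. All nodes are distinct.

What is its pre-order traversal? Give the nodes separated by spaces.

K H T D N Z C X F E L

The last element of post-order is the root; it splits in-order into left and right subtrees.
Root K: left subtree has 3 nodes {T, D, H}, right has 7 {Z, C, N, E, F, X, L}.
  Root H: left subtree has 2 nodes {T, D}, right has 0 { }.
    Root T: left subtree has 0 nodes { }, right has 1 {D}.
  Root N: left subtree has 2 nodes {Z, C}, right has 4 {E, F, X, L}.
    Root Z: left subtree has 0 nodes { }, right has 1 {C}.
    Root X: left subtree has 2 nodes {E, F}, right has 1 {L}.
      Root F: left subtree has 1 node {E}, right has 0 { }.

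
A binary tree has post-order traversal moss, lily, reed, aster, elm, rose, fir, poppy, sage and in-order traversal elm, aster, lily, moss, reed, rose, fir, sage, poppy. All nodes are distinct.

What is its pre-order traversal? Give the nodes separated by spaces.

The last element of post-order is the root; it splits in-order into left and right subtrees.
Root sage: left subtree has 7 nodes {elm, aster, lily, moss, reed, rose, fir}, right has 1 {poppy}.
  Root fir: left subtree has 6 nodes {elm, aster, lily, moss, reed, rose}, right has 0 { }.
    Root rose: left subtree has 5 nodes {elm, aster, lily, moss, reed}, right has 0 { }.
      Root elm: left subtree has 0 nodes { }, right has 4 {aster, lily, moss, reed}.
        Root aster: left subtree has 0 nodes { }, right has 3 {lily, moss, reed}.
          Root reed: left subtree has 2 nodes {lily, moss}, right has 0 { }.
            Root lily: left subtree has 0 nodes { }, right has 1 {moss}.

sage fir rose elm aster reed lily moss poppy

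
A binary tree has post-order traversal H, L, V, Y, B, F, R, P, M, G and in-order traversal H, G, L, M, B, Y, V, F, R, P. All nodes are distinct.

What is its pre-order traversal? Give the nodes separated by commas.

G, H, M, L, P, R, F, B, Y, V

The last element of post-order is the root; it splits in-order into left and right subtrees.
Root G: left subtree has 1 node {H}, right has 8 {L, M, B, Y, V, F, R, P}.
  Root M: left subtree has 1 node {L}, right has 6 {B, Y, V, F, R, P}.
    Root P: left subtree has 5 nodes {B, Y, V, F, R}, right has 0 { }.
      Root R: left subtree has 4 nodes {B, Y, V, F}, right has 0 { }.
        Root F: left subtree has 3 nodes {B, Y, V}, right has 0 { }.
          Root B: left subtree has 0 nodes { }, right has 2 {Y, V}.
            Root Y: left subtree has 0 nodes { }, right has 1 {V}.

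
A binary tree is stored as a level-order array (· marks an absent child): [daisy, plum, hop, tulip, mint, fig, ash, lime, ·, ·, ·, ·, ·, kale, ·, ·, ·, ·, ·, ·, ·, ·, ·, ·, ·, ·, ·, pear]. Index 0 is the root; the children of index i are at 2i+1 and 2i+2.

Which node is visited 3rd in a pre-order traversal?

tulip

Pre-order visits the node, then its left subtree, then its right subtree.
Visit daisy.
At daisy: go left to plum.
  Visit plum.
  At plum: go left to tulip.
    Visit tulip.
    At tulip: go left to lime.
      lime is a leaf — visit lime.
    At tulip: no right child.
  At plum: go right to mint.
    mint is a leaf — visit mint.
At daisy: go right to hop.
  Visit hop.
  At hop: go left to fig.
    fig is a leaf — visit fig.
  At hop: go right to ash.
    Visit ash.
    At ash: go left to kale.
      Visit kale.
      At kale: go left to pear.
        pear is a leaf — visit pear.
      At kale: no right child.
    At ash: no right child.
Full pre-order sequence: daisy, plum, tulip, lime, mint, hop, fig, ash, kale, pear.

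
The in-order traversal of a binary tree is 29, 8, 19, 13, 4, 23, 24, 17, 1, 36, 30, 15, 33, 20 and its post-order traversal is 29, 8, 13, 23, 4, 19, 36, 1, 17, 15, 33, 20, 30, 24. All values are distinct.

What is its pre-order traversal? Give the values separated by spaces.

24 19 8 29 4 13 23 30 17 1 36 20 33 15

The last element of post-order is the root; it splits in-order into left and right subtrees.
Root 24: left subtree has 6 nodes {29, 8, 19, 13, 4, 23}, right has 7 {17, 1, 36, 30, 15, 33, 20}.
  Root 19: left subtree has 2 nodes {29, 8}, right has 3 {13, 4, 23}.
    Root 8: left subtree has 1 node {29}, right has 0 { }.
    Root 4: left subtree has 1 node {13}, right has 1 {23}.
  Root 30: left subtree has 3 nodes {17, 1, 36}, right has 3 {15, 33, 20}.
    Root 17: left subtree has 0 nodes { }, right has 2 {1, 36}.
      Root 1: left subtree has 0 nodes { }, right has 1 {36}.
    Root 20: left subtree has 2 nodes {15, 33}, right has 0 { }.
      Root 33: left subtree has 1 node {15}, right has 0 { }.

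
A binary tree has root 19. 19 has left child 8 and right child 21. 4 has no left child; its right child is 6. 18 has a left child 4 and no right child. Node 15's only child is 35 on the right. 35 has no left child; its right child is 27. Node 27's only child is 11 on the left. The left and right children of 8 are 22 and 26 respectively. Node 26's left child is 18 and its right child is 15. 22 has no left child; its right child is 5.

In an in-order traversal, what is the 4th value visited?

4

In-order visits the left subtree, then the node, then the right subtree.
At 19: go left to 8.
  At 8: go left to 22.
    At 22: no left child.
    Visit 22.
    At 22: go right to 5.
      5 is a leaf — visit 5.
  Visit 8.
  At 8: go right to 26.
    At 26: go left to 18.
      At 18: go left to 4.
        At 4: no left child.
        Visit 4.
        At 4: go right to 6.
          6 is a leaf — visit 6.
      Visit 18.
      At 18: no right child.
    Visit 26.
    At 26: go right to 15.
      At 15: no left child.
      Visit 15.
      At 15: go right to 35.
        At 35: no left child.
        Visit 35.
        At 35: go right to 27.
          At 27: go left to 11.
            11 is a leaf — visit 11.
          Visit 27.
          At 27: no right child.
Visit 19.
At 19: go right to 21.
  21 is a leaf — visit 21.
Full in-order sequence: 22, 5, 8, 4, 6, 18, 26, 15, 35, 11, 27, 19, 21.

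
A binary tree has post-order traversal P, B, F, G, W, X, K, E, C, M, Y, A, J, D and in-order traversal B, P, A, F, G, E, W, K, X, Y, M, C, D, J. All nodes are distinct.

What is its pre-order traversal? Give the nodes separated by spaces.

The last element of post-order is the root; it splits in-order into left and right subtrees.
Root D: left subtree has 12 nodes {B, P, A, F, G, E, W, K, X, Y, M, C}, right has 1 {J}.
  Root A: left subtree has 2 nodes {B, P}, right has 9 {F, G, E, W, K, X, Y, M, C}.
    Root B: left subtree has 0 nodes { }, right has 1 {P}.
    Root Y: left subtree has 6 nodes {F, G, E, W, K, X}, right has 2 {M, C}.
      Root E: left subtree has 2 nodes {F, G}, right has 3 {W, K, X}.
        Root G: left subtree has 1 node {F}, right has 0 { }.
        Root K: left subtree has 1 node {W}, right has 1 {X}.
      Root M: left subtree has 0 nodes { }, right has 1 {C}.

D A B P Y E G F K W X M C J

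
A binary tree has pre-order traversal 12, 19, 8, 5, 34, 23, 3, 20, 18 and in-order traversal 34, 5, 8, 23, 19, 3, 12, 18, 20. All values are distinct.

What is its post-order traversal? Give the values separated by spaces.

34 5 23 8 3 19 18 20 12

The first element of pre-order is the root; it splits in-order into left and right subtrees.
Root 12: left subtree has 6 nodes {34, 5, 8, 23, 19, 3}, right has 2 {18, 20}.
  Root 19: left subtree has 4 nodes {34, 5, 8, 23}, right has 1 {3}.
    Root 8: left subtree has 2 nodes {34, 5}, right has 1 {23}.
      Root 5: left subtree has 1 node {34}, right has 0 { }.
  Root 20: left subtree has 1 node {18}, right has 0 { }.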